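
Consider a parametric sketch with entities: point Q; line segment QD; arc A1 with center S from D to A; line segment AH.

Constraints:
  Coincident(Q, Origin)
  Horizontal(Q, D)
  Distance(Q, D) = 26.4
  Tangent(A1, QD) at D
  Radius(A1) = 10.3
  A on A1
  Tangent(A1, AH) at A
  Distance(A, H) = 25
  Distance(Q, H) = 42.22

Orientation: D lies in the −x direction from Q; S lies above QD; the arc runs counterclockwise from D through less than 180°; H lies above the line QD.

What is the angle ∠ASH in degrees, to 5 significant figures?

67.608°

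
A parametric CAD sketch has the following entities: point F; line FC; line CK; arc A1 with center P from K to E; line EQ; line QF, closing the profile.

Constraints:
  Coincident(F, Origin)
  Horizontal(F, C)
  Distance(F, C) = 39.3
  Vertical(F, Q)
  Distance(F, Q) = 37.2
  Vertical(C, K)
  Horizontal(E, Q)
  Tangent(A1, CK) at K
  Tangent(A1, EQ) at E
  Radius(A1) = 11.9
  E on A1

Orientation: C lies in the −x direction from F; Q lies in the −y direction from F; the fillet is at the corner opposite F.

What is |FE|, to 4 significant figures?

46.20

F is at the origin; FC is horizontal with |FC| = 39.3 and C on the −x side, so C = (-39.30, 0.000). F and Q share the same x with |FQ| = 37.2 and Q on the −y side, so Q = (0.000, -37.20). The virtual corner opposite F is at (-39.30, -37.20). The tangent condition forces PK to be normal to CK and since A1 is tangent to EQ there, PE ⟂ EQ, with radius 11.9, so the center P sits 11.9 in from both sides at P = (-27.40, -25.30). That places the tangent points at K = (-39.30, -25.30) on CK and E = (-27.40, -37.20) on EQ. Then |FE| = |E − F| = 46.20.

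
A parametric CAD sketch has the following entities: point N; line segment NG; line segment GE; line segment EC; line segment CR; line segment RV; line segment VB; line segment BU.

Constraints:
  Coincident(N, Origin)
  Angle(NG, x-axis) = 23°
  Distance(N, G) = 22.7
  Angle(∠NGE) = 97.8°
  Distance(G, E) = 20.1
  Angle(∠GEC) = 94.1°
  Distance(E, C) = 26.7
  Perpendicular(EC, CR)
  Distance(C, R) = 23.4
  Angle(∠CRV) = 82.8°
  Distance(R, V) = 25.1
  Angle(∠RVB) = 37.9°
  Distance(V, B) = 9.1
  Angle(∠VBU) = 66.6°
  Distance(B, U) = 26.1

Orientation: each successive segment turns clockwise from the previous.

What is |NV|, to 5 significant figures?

19.498

N is at the origin; NG runs at 23.0° with length 22.7, so G = (20.895, 8.8696). ∠NGE = 97.8° gives GE at -59.200° from the x-axis; with |GE| = 20.1, E = (31.188, -8.3955). ∠GEC = 94.1° gives EC at -145.10° from the x-axis; with |EC| = 26.7, C = (9.2895, -23.672). EC is perpendicular to CR, so CR runs at 124.90°; with |CR| = 23.4, R = (-4.0987, -4.4802). ∠CRV = 82.8° gives RV at 27.700° from the x-axis; with |RV| = 25.1, V = (18.125, 7.1873). Then |NV| = |V − N| = 19.498.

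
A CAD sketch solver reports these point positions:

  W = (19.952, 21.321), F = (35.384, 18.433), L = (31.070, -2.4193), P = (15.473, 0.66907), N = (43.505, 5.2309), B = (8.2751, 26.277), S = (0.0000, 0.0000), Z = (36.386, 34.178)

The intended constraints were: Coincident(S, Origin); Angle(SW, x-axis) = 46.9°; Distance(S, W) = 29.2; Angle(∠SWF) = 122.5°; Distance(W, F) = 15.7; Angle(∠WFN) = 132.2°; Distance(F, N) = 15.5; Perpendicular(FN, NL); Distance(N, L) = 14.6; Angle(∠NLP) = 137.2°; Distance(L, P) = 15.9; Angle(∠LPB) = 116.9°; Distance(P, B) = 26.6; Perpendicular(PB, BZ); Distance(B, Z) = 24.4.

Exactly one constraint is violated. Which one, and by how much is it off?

Distance(B, Z) = 24.4 — off by 4.80.

S = (0.00, 0.00) ✓; SW at 46.90° ✓; |SW| = 29.20 ✓; ∠SWF = 122.5° ✓; |WF| = 15.70 ✓; ∠WFN = 132.2° ✓; |FN| = 15.50 ✓; ∠(FN, NL) = 90.00° ✓; |NL| = 14.60 ✓; ∠NLP = 137.2° ✓; |LP| = 15.90 ✓; ∠LPB = 116.9° ✓; |PB| = 26.60 ✓; ∠(PB, BZ) = 90.00° ✓; |BZ| = 29.20 ✗.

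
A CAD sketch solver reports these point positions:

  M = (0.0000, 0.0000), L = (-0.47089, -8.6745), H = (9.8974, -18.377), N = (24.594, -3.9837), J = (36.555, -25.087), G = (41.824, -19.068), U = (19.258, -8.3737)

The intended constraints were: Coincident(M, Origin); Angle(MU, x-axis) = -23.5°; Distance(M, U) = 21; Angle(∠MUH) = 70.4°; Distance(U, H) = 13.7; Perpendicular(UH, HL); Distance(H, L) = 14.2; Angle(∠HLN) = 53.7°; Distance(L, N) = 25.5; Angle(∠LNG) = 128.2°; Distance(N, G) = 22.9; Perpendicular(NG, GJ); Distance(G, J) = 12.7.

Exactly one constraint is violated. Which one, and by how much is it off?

Distance(G, J) = 12.7 — off by 4.70.

M = (0.00, 0.00) ✓; MU at -23.50° ✓; |MU| = 21.00 ✓; ∠MUH = 70.40° ✓; |UH| = 13.70 ✓; ∠(UH, HL) = 90.00° ✓; |HL| = 14.20 ✓; ∠HLN = 53.70° ✓; |LN| = 25.50 ✓; ∠LNG = 128.2° ✓; |NG| = 22.90 ✓; ∠(NG, GJ) = 90.00° ✓; |GJ| = 7.999 ✗.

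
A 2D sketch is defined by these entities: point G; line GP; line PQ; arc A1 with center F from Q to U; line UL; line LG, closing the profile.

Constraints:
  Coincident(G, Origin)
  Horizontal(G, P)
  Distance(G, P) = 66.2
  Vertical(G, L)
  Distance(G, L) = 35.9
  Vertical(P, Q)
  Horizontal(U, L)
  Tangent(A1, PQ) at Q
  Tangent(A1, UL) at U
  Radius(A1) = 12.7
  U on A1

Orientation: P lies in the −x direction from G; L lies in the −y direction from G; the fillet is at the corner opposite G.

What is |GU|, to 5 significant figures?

64.429

The virtual corner opposite G is at (-66.200, -35.900). A1 meets PQ tangentially, so FQ is at right angles to PQ and A1 meets UL tangentially, so FU is at right angles to UL, with radius 12.7, so the center F sits 12.7 in from both sides at F = (-53.500, -23.200). That places the tangent points at Q = (-66.200, -23.200) on PQ and U = (-53.500, -35.900) on UL. Then |GU| = |U − G| = 64.429.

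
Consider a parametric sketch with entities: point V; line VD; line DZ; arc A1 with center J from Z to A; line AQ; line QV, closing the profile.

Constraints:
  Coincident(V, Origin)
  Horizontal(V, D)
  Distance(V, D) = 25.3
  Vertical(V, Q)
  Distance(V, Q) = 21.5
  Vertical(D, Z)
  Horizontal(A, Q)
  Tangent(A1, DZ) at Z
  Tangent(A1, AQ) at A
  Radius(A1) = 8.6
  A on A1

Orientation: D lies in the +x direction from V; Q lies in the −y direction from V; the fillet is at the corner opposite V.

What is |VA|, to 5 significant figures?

27.224

The virtual corner opposite V is at (25.300, -21.500). A1 meets DZ tangentially, so JZ is at right angles to DZ and since A1 is tangent to AQ there, JA ⟂ AQ, with radius 8.6, so the center J sits 8.6 in from both sides at J = (16.700, -12.900). That places the tangent points at Z = (25.300, -12.900) on DZ and A = (16.700, -21.500) on AQ. Then |VA| = |A − V| = 27.224.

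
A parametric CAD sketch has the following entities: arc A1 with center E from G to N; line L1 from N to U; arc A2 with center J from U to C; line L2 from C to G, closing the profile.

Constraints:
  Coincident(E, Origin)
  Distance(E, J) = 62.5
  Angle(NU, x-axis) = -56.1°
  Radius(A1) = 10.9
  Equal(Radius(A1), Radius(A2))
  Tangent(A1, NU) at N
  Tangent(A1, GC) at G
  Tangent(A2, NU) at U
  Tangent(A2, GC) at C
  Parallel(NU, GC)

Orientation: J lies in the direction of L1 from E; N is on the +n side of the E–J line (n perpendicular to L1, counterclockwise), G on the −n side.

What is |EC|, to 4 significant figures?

63.44

The slot axis is L1's direction at -56.1°, so u = (cos -56.1°, sin -56.1°) = (0.5577, -0.8300) and n = (−sin -56.1°, cos -56.1°) = (0.8300, 0.5577). E is at the origin and J lies 62.5 along u from E, so J = 62.5·u = (34.86, -51.88). Tangency of A1 to both parallel lines with radius 10.9 puts N and G at E ± 10.9·n: N = (9.047, 6.079), G = (-9.047, -6.079). Equal radii place U and C the same way about J: U = J + 10.9·n = (43.91, -45.80), C = J − 10.9·n = (25.81, -57.96). Then |EC| = |C − E| = 63.44.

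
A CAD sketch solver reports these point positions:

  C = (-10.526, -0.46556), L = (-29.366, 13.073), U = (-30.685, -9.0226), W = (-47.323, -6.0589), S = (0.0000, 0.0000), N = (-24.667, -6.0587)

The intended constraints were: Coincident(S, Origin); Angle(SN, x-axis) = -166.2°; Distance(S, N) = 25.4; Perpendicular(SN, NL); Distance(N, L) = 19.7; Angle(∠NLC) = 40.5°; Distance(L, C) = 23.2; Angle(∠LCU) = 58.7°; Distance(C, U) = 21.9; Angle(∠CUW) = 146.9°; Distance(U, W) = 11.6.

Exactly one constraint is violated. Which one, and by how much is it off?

Distance(U, W) = 11.6 — off by 5.30.

S = (0.00, 0.00) ✓; SN at -166.2° ✓; |SN| = 25.40 ✓; ∠(SN, NL) = 90.00° ✓; |NL| = 19.70 ✓; ∠NLC = 40.50° ✓; |LC| = 23.20 ✓; ∠LCU = 58.70° ✓; |CU| = 21.90 ✓; ∠CUW = 146.9° ✓; |UW| = 16.90 ✗.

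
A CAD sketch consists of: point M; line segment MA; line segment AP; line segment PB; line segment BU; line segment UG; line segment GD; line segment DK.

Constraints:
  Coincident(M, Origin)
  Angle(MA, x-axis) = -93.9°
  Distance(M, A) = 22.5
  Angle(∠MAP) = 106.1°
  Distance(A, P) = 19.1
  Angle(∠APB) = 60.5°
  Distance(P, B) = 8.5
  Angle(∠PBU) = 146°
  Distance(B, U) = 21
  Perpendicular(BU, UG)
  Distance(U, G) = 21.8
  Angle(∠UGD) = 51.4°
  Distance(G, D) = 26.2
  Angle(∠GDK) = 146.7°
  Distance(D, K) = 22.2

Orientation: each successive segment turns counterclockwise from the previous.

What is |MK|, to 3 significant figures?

34.0

M is at the origin; MA runs at -93.9° with length 22.5, so A = (-1.53, -22.4). ∠MAP = 106.1° gives AP at -20.0° from the x-axis; with |AP| = 19.1, P = (16.4, -29.0). ∠APB = 60.5° gives PB at 99.5° from the x-axis; with |PB| = 8.5, B = (15.0, -20.6). ∠PBU = 146.0° gives BU at 134° from the x-axis; with |BU| = 21.0, U = (0.559, -5.36). BU is perpendicular to UG, so UG runs at -136°; with |UG| = 21.8, G = (-15.3, -20.4). ∠UGD = 51.4° gives GD at -7.90° from the x-axis; with |GD| = 26.2, D = (10.7, -24.0). ∠GDK = 146.7° gives DK at 25.4° from the x-axis; with |DK| = 22.2, K = (30.8, -14.4). Then |MK| = |K − M| = 34.0.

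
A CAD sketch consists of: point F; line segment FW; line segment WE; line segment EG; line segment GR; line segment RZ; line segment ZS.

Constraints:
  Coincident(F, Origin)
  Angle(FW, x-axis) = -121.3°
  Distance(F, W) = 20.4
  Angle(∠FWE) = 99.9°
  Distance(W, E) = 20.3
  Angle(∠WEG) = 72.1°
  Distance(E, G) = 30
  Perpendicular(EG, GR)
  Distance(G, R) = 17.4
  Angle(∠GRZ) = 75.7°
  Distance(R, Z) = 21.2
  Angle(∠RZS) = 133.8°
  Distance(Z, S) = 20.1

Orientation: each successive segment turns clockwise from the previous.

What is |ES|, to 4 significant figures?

5.349

∠GRZ = 75.7° gives RZ at -143.6° from the x-axis; with |RZ| = 21.2, Z = (-14.10, -10.41). ∠RZS = 133.8° gives ZS at 170.2° from the x-axis; with |ZS| = 20.1, S = (-33.90, -6.989). Then |ES| = |S − E| = 5.349.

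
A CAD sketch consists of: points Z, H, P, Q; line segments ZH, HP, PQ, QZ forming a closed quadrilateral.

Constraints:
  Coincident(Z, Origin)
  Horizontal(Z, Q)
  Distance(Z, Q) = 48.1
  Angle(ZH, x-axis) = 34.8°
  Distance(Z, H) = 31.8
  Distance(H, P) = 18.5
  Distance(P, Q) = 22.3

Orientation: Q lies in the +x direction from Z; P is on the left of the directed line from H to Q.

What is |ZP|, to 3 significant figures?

49.4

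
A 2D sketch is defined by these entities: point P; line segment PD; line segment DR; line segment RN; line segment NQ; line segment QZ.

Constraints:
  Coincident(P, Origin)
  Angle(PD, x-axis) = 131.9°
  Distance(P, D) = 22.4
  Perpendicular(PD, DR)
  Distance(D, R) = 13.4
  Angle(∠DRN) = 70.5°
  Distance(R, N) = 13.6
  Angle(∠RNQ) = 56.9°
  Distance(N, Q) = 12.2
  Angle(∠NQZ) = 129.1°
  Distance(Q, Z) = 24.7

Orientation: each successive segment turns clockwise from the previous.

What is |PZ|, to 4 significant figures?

43.89

P is at the origin; PD runs at 131.9° with length 22.4, so D = (-14.96, 16.67). PD ⟂ DR, so DR runs at 41.90°; with |DR| = 13.4, R = (-4.986, 25.62). ∠DRN = 70.5° gives RN at -67.60° from the x-axis; with |RN| = 13.6, N = (0.1969, 13.05). ∠RNQ = 56.9° gives NQ at 169.3° from the x-axis; with |NQ| = 12.2, Q = (-11.79, 15.31). ∠NQZ = 129.1° gives QZ at 118.4° from the x-axis; with |QZ| = 24.7, Z = (-23.54, 37.04). Then |PZ| = |Z − P| = 43.89.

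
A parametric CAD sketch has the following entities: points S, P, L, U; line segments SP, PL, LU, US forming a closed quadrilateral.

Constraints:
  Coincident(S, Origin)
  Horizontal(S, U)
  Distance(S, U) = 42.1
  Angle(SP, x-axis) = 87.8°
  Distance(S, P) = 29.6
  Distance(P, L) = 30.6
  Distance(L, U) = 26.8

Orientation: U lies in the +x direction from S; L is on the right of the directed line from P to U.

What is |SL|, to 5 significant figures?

15.622

Checks: |PL| = 30.60 ✓; |LU| = 26.80 ✓.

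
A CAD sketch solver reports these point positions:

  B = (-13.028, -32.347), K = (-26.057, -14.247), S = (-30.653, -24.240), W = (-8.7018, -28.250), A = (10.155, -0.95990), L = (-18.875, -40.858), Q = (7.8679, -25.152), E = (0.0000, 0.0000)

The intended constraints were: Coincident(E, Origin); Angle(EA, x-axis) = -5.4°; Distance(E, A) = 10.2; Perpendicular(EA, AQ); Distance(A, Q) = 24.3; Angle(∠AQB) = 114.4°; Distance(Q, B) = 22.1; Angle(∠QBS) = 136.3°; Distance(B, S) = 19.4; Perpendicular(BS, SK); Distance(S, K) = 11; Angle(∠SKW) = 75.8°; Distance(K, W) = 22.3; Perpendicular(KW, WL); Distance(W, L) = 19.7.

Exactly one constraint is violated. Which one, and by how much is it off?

Distance(W, L) = 19.7 — off by 3.50.

E = (0.00, 0.00) ✓; EA at -5.400° ✓; |EA| = 10.20 ✓; ∠(EA, AQ) = 90.00° ✓; |AQ| = 24.30 ✓; ∠AQB = 114.4° ✓; |QB| = 22.10 ✓; ∠QBS = 136.3° ✓; |BS| = 19.40 ✓; ∠(BS, SK) = 90.00° ✓; |SK| = 11.00 ✓; ∠SKW = 75.80° ✓; |KW| = 22.30 ✓; ∠(KW, WL) = 90.00° ✓; |WL| = 16.20 ✗.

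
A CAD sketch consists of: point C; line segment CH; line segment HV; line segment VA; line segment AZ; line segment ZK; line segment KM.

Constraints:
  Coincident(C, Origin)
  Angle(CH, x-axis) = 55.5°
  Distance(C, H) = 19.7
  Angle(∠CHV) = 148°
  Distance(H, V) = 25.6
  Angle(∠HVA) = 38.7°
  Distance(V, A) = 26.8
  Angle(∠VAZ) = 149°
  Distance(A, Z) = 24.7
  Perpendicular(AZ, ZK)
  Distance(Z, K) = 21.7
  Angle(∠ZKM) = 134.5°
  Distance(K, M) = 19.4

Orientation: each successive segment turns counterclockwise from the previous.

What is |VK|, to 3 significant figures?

48.3

C is at the origin; CH runs at 55.5° with length 19.7, so H = (11.2, 16.2). ∠CHV = 148.0° gives HV at 87.5° from the x-axis; with |HV| = 25.6, V = (12.3, 41.8). ∠HVA = 38.7° gives VA at -131° from the x-axis; with |VA| = 26.8, A = (-5.38, 21.6). ∠VAZ = 149.0° gives AZ at -100° from the x-axis; with |AZ| = 24.7, Z = (-9.75, -2.66). The perpendicularity gives ZK at right angles to AZ, so ZK runs at -10.2°; with |ZK| = 21.7, K = (11.6, -6.51). Then |VK| = |K − V| = 48.3.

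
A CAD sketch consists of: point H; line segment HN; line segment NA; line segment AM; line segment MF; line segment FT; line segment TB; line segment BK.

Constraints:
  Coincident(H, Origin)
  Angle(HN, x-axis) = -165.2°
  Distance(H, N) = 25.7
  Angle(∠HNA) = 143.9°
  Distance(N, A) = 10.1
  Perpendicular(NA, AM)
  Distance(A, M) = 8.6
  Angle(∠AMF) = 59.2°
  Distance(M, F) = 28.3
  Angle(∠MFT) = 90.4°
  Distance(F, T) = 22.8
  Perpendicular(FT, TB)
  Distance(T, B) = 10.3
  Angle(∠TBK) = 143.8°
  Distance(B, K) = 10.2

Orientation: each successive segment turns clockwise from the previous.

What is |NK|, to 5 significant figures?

15.032

FT ⟂ TB, so TB runs at 128.30°; with |TB| = 10.3, B = (-38.026, -23.262). ∠TBK = 143.8° gives BK at 92.100° from the x-axis; with |BK| = 10.2, K = (-38.400, -13.069). Then |NK| = |K − N| = 15.032.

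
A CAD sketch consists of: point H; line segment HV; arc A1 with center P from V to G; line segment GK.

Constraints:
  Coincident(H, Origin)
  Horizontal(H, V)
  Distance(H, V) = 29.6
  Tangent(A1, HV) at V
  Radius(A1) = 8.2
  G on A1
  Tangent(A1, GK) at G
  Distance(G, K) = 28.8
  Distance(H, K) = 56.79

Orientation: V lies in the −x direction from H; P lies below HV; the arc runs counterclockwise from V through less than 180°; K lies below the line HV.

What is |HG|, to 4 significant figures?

37.86

Checks: |PG| = 8.200 ✓; ∠(PG, GK) = 90.00° ✓; |GK| = 28.80 ✓; |HK| = 56.79 ✓.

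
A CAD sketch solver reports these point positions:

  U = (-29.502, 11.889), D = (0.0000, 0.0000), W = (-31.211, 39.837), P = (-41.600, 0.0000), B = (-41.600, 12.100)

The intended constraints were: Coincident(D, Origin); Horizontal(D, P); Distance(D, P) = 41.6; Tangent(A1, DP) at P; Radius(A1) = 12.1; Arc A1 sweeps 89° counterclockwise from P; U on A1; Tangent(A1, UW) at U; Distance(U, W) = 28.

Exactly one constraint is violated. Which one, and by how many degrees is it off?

Tangent(A1, UW) at U — off by 4.50°.

D = (0.00, 0.00) ✓; D.y = 0.00, P.y = 0.00 ✓; |DP| = 41.60 ✓; ∠(BP, PD) = 90.00° ✓; |BP| = 12.10 ✓; bearing(B→U) − bearing(B→P) = 89.00° ✓; |BU| = 12.10 ✓; ∠(BU, UW) = 85.50° ✗; |UW| = 28.00 ✓.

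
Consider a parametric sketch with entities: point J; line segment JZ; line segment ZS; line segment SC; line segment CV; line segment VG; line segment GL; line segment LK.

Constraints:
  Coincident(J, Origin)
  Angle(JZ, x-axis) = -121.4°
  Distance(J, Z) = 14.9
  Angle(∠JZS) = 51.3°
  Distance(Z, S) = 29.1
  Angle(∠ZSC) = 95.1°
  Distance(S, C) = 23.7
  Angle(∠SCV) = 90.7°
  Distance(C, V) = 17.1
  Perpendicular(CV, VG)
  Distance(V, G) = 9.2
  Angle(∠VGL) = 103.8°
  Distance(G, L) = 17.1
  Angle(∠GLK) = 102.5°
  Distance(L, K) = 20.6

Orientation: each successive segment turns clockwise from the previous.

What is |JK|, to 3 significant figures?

35.0

J is at the origin; JZ runs at -121.4° with length 14.9, so Z = (-7.76, -12.7). ∠JZS = 51.3° gives ZS at 110° from the x-axis; with |ZS| = 29.1, S = (-17.7, 14.6). ∠ZSC = 95.1° gives SC at 25.0° from the x-axis; with |SC| = 23.7, C = (3.81, 24.7). ∠SCV = 90.7° gives CV at -64.3° from the x-axis; with |CV| = 17.1, V = (11.2, 9.25). CV is perpendicular to VG, so VG runs at -154°; with |VG| = 9.2, G = (2.94, 5.26). ∠VGL = 103.8° gives GL at 130° from the x-axis; with |GL| = 17.1, L = (-7.94, 18.5). ∠GLK = 102.5° gives LK at 52.0° from the x-axis; with |LK| = 20.6, K = (4.74, 34.7). Then |JK| = |K − J| = 35.0.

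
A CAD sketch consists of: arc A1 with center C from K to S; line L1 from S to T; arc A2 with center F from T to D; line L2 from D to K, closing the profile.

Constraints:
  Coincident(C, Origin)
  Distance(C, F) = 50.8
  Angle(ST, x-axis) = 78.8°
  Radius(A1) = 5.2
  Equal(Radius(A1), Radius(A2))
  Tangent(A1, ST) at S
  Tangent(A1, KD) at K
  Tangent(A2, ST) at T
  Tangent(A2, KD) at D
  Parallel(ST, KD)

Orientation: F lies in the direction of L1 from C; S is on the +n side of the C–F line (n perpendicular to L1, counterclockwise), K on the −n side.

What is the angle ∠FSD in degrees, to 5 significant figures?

5.7254°

The slot axis is L1's direction at 78.8°, so u = (cos 78.8°, sin 78.8°) = (0.19423, 0.98096) and n = (−sin 78.8°, cos 78.8°) = (-0.98096, 0.19423). C is at the origin and F lies 50.8 along u from C, so F = 50.8·u = (9.8671, 49.833). Tangency of A1 to both parallel lines with radius 5.2 puts S and K at C ± 5.2·n: S = (-5.1010, 1.0100), K = (5.1010, -1.0100). Equal radii place T and D the same way about F: T = F + 5.2·n = (4.7661, 50.843), D = F − 5.2·n = (14.968, 48.823). Then cos ∠FSD = SF·SD / (|SF||SD|), giving 5.7254°.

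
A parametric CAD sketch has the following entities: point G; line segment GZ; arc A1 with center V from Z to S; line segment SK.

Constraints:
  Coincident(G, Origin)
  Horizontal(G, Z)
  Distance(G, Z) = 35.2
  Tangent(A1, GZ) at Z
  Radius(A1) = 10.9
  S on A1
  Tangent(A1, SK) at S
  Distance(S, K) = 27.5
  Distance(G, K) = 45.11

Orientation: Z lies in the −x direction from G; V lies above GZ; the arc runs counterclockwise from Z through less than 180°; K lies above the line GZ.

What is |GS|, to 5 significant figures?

26.572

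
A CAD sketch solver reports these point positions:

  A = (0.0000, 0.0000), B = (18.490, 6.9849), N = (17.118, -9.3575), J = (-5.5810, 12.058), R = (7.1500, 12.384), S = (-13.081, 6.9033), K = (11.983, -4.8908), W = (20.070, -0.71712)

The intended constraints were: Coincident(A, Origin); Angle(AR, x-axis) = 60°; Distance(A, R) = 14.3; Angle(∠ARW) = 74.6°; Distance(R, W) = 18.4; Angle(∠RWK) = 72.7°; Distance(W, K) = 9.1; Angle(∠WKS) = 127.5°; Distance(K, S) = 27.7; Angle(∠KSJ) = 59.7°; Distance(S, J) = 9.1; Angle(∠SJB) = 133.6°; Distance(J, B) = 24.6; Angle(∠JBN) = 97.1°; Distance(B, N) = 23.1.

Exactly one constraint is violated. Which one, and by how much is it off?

Distance(B, N) = 23.1 — off by 6.70.

A = (0.00, 0.00) ✓; AR at 60.00° ✓; |AR| = 14.30 ✓; ∠ARW = 74.60° ✓; |RW| = 18.40 ✓; ∠RWK = 72.70° ✓; |WK| = 9.101 ✓; ∠WKS = 127.5° ✓; |KS| = 27.70 ✓; ∠KSJ = 59.70° ✓; |SJ| = 9.101 ✓; ∠SJB = 133.6° ✓; |JB| = 24.60 ✓; ∠JBN = 97.10° ✓; |BN| = 16.40 ✗.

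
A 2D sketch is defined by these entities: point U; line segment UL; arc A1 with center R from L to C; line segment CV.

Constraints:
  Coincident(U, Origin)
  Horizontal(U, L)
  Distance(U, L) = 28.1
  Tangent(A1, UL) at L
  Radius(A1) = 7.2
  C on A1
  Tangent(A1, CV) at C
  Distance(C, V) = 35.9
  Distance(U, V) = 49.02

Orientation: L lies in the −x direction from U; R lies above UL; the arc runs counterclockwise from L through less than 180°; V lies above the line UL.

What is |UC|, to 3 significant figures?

22.2

U is at the origin; UL is horizontal with |UL| = 28.1 and L on the −x side, so L = (-28.1, 0.00). Since A1 is tangent to UL there, RL ⟂ UL, so R = L + (0, 7.2) = (-28.1, 7.20). Since RC ⟂ CV (tangency), |RV| = √(7.2² + 35.9²) = 36.6 regardless of where C sits on A1. So V lies on both circle(U, 49.02) and circle(R, 36.6); the above-UL intersection is V = (-22.7, 43.4). C is the foot of the tangent from V: C = (-20.9, 7.57).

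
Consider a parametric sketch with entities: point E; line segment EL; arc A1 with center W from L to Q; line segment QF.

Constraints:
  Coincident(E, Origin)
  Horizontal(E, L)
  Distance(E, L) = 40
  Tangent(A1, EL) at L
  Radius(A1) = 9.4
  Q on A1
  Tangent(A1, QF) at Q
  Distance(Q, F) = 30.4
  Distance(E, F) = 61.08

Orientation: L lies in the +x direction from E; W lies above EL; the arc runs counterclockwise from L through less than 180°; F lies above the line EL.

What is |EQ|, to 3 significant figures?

50.4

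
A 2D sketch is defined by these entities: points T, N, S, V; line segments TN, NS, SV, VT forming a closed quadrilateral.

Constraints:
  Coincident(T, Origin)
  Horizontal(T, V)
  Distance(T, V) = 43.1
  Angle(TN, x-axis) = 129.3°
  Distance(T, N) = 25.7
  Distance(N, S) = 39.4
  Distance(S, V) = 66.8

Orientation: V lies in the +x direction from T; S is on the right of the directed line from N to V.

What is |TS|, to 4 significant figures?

28.39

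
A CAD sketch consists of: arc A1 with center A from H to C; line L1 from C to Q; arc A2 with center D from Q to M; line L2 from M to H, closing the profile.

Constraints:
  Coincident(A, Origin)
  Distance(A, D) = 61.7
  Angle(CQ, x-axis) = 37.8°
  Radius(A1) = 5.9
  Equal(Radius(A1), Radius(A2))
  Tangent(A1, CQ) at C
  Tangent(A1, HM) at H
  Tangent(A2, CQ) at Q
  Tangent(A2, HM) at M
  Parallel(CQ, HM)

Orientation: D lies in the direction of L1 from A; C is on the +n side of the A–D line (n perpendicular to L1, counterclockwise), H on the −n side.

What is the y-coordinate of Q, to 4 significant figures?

42.48

The slot axis is L1's direction at 37.8°, so u = (cos 37.8°, sin 37.8°) = (0.7902, 0.6129) and n = (−sin 37.8°, cos 37.8°) = (-0.6129, 0.7902). A is at the origin and D lies 61.7 along u from A, so D = 61.7·u = (48.75, 37.82). Tangency of A1 to both parallel lines with radius 5.9 puts C and H at A ± 5.9·n: C = (-3.616, 4.662), H = (3.616, -4.662). Equal radii place Q and M the same way about D: Q = D + 5.9·n = (45.14, 42.48), M = D − 5.9·n = (52.37, 33.15). So Q.y = 42.48.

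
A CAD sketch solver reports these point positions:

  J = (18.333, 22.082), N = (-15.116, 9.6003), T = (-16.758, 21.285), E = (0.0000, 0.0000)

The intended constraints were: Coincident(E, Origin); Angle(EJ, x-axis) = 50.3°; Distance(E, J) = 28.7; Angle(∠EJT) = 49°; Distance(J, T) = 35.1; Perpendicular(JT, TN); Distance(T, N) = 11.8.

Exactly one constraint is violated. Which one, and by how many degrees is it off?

Perpendicular(JT, TN) — off by 6.70°.

E = (0.00, 0.00) ✓; EJ at 50.30° ✓; |EJ| = 28.70 ✓; ∠EJT = 49.00° ✓; |JT| = 35.10 ✓; ∠(JT, TN) = 96.70° ✗; |TN| = 11.80 ✓.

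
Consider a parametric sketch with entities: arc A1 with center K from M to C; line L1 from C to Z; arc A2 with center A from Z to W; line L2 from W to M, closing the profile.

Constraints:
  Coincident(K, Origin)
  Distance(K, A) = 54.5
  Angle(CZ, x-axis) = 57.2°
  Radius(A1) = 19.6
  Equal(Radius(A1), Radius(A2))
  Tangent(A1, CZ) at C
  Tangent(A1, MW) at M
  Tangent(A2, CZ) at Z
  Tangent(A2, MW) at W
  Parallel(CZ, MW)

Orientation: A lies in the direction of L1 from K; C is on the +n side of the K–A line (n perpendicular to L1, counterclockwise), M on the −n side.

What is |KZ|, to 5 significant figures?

57.917

Tangency of A1 to both parallel lines with radius 19.6 puts C and M at K ± 19.6·n: C = (-16.475, 10.617), M = (16.475, -10.617). Equal radii place Z and W the same way about A: Z = A + 19.6·n = (13.048, 56.428), W = A − 19.6·n = (45.998, 35.193). Then |KZ| = |Z − K| = 57.917.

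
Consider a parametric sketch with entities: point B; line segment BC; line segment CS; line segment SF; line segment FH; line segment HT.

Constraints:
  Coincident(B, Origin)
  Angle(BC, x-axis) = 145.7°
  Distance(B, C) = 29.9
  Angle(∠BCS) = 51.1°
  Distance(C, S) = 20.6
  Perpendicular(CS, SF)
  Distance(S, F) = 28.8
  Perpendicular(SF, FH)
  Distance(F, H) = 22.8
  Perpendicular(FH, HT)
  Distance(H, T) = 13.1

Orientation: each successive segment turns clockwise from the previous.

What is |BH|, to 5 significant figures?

21.693

B is at the origin; BC runs at 145.7° with length 29.9, so C = (-24.700, 16.849). ∠BCS = 51.1° gives CS at 16.800° from the x-axis; with |CS| = 20.6, S = (-4.9796, 22.803). CS ⟂ SF, so SF runs at -73.200°; with |SF| = 28.8, F = (3.3446, -4.7673). SF is perpendicular to FH, so FH runs at -163.20°; with |FH| = 22.8, H = (-18.482, -11.357). Then |BH| = |H − B| = 21.693.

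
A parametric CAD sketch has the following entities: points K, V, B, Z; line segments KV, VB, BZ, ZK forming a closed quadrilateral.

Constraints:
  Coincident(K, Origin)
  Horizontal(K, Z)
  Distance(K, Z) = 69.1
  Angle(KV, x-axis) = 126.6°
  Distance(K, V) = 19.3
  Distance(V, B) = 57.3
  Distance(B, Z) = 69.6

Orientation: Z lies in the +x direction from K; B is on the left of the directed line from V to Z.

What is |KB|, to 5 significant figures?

63.299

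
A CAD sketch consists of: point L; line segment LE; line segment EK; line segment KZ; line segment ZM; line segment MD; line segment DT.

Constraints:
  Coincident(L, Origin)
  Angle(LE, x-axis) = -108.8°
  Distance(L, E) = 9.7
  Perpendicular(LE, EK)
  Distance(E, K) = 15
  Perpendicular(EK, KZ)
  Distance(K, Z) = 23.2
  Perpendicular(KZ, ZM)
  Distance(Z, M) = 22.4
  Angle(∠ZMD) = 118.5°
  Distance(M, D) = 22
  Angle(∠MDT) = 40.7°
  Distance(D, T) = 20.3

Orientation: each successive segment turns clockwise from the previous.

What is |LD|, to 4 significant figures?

18.82

The perpendicularity gives ZM at right angles to KZ, so ZM runs at -18.80°; with |ZM| = 22.4, M = (11.36, 10.39). ∠ZMD = 118.5° gives MD at -80.30° from the x-axis; with |MD| = 22.0, D = (15.06, -11.29). Then |LD| = |D − L| = 18.82.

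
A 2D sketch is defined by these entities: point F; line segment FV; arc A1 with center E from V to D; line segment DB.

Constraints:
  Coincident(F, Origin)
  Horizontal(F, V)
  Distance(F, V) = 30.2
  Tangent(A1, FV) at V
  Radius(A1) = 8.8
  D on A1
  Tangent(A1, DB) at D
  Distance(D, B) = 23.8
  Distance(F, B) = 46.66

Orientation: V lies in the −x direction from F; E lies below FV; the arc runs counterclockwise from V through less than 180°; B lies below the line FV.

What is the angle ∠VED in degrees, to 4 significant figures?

106.6°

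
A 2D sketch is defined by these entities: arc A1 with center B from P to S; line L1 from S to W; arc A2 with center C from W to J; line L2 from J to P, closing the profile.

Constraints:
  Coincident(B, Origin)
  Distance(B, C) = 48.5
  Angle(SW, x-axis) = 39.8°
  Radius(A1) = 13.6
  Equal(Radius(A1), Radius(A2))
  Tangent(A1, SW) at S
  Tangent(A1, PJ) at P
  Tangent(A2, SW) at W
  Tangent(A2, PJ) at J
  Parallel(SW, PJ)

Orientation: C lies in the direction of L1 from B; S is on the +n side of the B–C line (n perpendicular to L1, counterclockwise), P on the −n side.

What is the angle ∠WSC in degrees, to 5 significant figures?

15.664°

The slot axis is L1's direction at 39.8°, so u = (cos 39.8°, sin 39.8°) = (0.76828, 0.64011) and n = (−sin 39.8°, cos 39.8°) = (-0.64011, 0.76828). B is at the origin and C lies 48.5 along u from B, so C = 48.5·u = (37.262, 31.045). Tangency of A1 to both parallel lines with radius 13.6 puts S and P at B ± 13.6·n: S = (-8.7055, 10.449), P = (8.7055, -10.449). Equal radii place W and J the same way about C: W = C + 13.6·n = (28.556, 41.494), J = C − 13.6·n = (45.967, 20.597). Then cos ∠WSC = SW·SC / (|SW||SC|), giving 15.664°.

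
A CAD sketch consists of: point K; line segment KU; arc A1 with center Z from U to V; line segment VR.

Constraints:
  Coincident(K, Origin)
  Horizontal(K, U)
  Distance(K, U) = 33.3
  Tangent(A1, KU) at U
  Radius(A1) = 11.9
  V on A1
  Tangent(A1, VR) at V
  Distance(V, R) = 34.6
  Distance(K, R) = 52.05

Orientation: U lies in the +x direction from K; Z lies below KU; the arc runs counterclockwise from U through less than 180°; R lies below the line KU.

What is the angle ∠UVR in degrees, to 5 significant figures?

134.01°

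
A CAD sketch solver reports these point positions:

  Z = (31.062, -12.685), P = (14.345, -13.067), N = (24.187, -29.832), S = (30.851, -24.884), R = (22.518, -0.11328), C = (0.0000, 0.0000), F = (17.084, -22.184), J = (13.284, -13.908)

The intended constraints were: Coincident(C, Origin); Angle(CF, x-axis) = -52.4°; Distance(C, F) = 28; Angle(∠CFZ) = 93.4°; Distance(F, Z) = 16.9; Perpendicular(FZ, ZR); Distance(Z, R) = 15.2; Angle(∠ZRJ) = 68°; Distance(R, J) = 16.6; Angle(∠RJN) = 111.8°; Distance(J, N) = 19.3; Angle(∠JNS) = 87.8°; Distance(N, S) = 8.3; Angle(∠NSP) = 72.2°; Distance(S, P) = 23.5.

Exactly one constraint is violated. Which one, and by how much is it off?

Distance(S, P) = 23.5 — off by 3.20.

C = (0.00, 0.00) ✓; CF at -52.40° ✓; |CF| = 28.00 ✓; ∠CFZ = 93.40° ✓; |FZ| = 16.90 ✓; ∠(FZ, ZR) = 90.00° ✓; |ZR| = 15.20 ✓; ∠ZRJ = 68.00° ✓; |RJ| = 16.60 ✓; ∠RJN = 111.8° ✓; |JN| = 19.30 ✓; ∠JNS = 87.81° ✓; |NS| = 8.300 ✓; ∠NSP = 72.19° ✓; |SP| = 20.30 ✗.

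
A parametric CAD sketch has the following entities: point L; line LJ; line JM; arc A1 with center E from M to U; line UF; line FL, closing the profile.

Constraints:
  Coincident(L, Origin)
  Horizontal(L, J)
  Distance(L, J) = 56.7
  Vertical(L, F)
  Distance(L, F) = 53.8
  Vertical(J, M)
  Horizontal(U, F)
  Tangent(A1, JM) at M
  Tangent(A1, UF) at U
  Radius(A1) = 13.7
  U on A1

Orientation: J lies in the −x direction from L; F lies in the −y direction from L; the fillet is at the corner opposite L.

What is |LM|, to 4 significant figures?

69.45

L is at the origin; L and J share the same y with |LJ| = 56.7 and J on the −x side, so J = (-56.70, 0.000). L and F share the same x with |LF| = 53.8 and F on the −y side, so F = (0.000, -53.80). The virtual corner opposite L is at (-56.70, -53.80). A1 meets JM tangentially, so EM is at right angles to JM and the tangent condition forces EU to be normal to UF, with radius 13.7, so the center E sits 13.7 in from both sides at E = (-43.00, -40.10). That places the tangent points at M = (-56.70, -40.10) on JM and U = (-43.00, -53.80) on UF. Then |LM| = |M − L| = 69.45.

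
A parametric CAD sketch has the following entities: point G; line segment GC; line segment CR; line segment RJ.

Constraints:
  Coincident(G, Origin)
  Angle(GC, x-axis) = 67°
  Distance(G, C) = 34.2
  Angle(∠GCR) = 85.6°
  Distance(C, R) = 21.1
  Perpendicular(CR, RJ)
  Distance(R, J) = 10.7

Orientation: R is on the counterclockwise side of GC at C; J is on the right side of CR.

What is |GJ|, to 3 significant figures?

48.5

G is at the origin; GC runs at 67.0° with length 34.2, so C = 34.2·(cos 67.0°, sin 67.0°) = (13.4, 31.5). ∠GCR = 85.6°, so CR runs at 67.0° + (180° − 85.6°) = 161° from the x-axis; with |CR| = 21.1, R = C + 21.1·(cos 161°, sin 161°) = (-6.63, 38.2). CR ⟂ RJ; with |RJ| = 10.7 on the right of CR, J = R + 10.7·(0.319, 0.948) = (-3.22, 48.4). Then |GJ| = |J − G| = 48.5.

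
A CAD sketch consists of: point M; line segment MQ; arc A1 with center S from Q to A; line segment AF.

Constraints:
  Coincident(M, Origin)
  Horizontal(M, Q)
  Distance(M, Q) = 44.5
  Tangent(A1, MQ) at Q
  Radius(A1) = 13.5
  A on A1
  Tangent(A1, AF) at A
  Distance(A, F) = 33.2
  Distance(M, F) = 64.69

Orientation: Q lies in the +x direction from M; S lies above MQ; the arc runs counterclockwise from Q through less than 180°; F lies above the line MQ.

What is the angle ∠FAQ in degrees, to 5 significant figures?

121.89°

Checks: ∠(SQ, QM) = 90.00° ✓; |SQ| = 13.50 ✓; |SA| = 13.50 ✓; ∠(SA, AF) = 90.00° ✓; |AF| = 33.20 ✓; |MF| = 64.69 ✓.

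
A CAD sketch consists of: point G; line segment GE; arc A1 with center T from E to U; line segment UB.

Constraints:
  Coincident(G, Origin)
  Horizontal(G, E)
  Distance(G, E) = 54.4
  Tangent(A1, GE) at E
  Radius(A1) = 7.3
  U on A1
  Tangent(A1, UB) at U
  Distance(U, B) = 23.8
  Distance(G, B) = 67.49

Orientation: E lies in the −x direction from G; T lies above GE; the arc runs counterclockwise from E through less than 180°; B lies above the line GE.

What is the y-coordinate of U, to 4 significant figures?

10.85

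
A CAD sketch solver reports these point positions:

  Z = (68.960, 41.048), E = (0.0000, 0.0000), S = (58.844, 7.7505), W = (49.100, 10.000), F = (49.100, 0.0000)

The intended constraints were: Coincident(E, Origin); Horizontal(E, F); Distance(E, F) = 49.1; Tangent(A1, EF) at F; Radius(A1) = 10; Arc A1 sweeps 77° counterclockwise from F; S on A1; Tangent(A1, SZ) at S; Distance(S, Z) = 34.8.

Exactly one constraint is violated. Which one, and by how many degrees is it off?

Tangent(A1, SZ) at S — off by 3.90°.

E = (0.00, 0.00) ✓; E.y = 0.00, F.y = 0.00 ✓; |EF| = 49.10 ✓; ∠(WF, FE) = 90.00° ✓; |WF| = 10.00 ✓; bearing(W→S) − bearing(W→F) = 77.00° ✓; |WS| = 10.00 ✓; ∠(WS, SZ) = 93.90° ✗; |SZ| = 34.80 ✓.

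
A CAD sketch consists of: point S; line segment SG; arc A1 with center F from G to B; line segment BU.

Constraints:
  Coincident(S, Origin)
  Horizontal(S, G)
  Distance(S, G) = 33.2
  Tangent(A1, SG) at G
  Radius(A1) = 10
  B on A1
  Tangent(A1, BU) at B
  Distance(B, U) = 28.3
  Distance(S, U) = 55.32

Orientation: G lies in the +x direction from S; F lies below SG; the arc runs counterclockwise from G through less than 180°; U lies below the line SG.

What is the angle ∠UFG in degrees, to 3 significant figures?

169°

S is at the origin; S and G share the same y with |SG| = 33.2 and G on the +x side, so G = (33.2, 0.00). Tangency of A1 to SG means the radius FG is perpendicular to SG, so F = G + (0, -10) = (33.2, -10.0). Since FB ⟂ BU (tangency), |FU| = √(10.0² + 28.3²) = 30.0 regardless of where B sits on A1. So U lies on both circle(S, 55.32) and circle(F, 30.0); the below-SG intersection is U = (38.7, -39.5). B is the foot of the tangent from U: B = (24.5, -15.0).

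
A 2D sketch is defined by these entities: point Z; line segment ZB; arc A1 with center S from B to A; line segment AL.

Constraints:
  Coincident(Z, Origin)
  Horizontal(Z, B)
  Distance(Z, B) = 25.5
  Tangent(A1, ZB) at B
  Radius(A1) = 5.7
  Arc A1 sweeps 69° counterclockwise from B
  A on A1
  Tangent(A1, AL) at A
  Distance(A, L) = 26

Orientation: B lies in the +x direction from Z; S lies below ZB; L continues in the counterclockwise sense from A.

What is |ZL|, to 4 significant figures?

29.97

On A1, B sits at bearing 90° from S; a 69° counterclockwise sweep puts A at bearing 159°, so A = S + 5.7·(cos 159°, sin 159°) = (20.18, -3.657). Since A1 is tangent to AL there, SA ⟂ AL, so AL runs along (−sin 159°, cos 159°); with |AL| = 26.0, L = (10.86, -27.93). Then |ZL| = |L − Z| = 29.97.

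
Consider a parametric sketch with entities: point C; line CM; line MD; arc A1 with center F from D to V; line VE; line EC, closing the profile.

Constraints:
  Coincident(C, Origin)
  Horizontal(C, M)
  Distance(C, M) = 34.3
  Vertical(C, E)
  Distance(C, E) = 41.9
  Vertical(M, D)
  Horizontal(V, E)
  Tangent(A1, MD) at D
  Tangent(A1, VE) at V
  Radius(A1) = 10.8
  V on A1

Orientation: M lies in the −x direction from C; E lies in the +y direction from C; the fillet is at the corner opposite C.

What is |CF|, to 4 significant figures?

38.98

C is at the origin; C and M share the same y with |CM| = 34.3 and M on the −x side, so M = (-34.30, 0.000). C and E share the same x with |CE| = 41.9 and E on the +y side, so E = (0.000, 41.90). The virtual corner opposite C is at (-34.30, 41.90). The tangent condition forces FD to be normal to MD and since A1 is tangent to VE there, FV ⟂ VE, with radius 10.8, so the center F sits 10.8 in from both sides at F = (-23.50, 31.10). Then |CF| = |F − C| = 38.98.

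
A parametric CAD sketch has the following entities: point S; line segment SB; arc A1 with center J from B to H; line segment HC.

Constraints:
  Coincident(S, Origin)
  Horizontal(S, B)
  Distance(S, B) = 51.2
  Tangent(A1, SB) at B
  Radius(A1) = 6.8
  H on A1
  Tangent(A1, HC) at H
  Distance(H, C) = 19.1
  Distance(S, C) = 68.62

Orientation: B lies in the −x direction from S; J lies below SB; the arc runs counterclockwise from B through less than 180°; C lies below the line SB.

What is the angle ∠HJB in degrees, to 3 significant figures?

66.1°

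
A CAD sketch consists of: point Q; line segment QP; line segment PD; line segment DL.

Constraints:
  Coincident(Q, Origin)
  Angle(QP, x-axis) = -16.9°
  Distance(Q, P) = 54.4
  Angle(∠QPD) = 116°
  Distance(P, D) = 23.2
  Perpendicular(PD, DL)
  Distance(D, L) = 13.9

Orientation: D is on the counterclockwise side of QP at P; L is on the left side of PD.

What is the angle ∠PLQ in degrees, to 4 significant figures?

67.57°

Q is at the origin; QP runs at -16.9° with length 54.4, so P = 54.4·(cos -16.9°, sin -16.9°) = (52.05, -15.81). ∠QPD = 116.0°, so PD runs at -16.9° + (180° − 116.0°) = 47.10° from the x-axis; with |PD| = 23.2, D = P + 23.2·(cos 47.10°, sin 47.10°) = (67.84, 1.181). The perpendicularity gives DL at right angles to PD; with |DL| = 13.9 on the left of PD, L = D + 13.9·(-0.7325, 0.6807) = (57.66, 10.64). Then cos ∠PLQ = LP·LQ / (|LP||LQ|), giving 67.57°.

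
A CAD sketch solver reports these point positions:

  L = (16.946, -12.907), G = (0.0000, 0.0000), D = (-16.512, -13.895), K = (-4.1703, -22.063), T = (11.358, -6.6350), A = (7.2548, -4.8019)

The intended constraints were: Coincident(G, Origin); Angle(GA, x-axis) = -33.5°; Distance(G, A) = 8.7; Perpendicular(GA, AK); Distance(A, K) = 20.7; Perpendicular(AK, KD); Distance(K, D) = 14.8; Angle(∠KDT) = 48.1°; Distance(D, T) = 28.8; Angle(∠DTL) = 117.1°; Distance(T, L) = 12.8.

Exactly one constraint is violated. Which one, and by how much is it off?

Distance(T, L) = 12.8 — off by 4.40.

G = (0.00, 0.00) ✓; GA at -33.50° ✓; |GA| = 8.700 ✓; ∠(GA, AK) = 90.00° ✓; |AK| = 20.70 ✓; ∠(AK, KD) = 90.00° ✓; |KD| = 14.80 ✓; ∠KDT = 48.10° ✓; |DT| = 28.80 ✓; ∠DTL = 117.1° ✓; |TL| = 8.400 ✗.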